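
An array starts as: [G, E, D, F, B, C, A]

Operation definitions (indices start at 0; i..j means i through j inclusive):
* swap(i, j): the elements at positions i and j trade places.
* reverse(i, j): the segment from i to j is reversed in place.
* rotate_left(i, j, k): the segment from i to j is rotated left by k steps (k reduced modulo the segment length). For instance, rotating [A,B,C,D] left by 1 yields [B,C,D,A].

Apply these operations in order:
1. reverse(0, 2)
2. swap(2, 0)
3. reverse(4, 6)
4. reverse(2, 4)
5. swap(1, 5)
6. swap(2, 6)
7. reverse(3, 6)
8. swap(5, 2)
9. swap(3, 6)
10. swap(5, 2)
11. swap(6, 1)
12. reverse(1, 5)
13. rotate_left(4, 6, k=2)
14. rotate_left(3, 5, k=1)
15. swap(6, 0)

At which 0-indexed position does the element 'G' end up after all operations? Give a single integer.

After 1 (reverse(0, 2)): [D, E, G, F, B, C, A]
After 2 (swap(2, 0)): [G, E, D, F, B, C, A]
After 3 (reverse(4, 6)): [G, E, D, F, A, C, B]
After 4 (reverse(2, 4)): [G, E, A, F, D, C, B]
After 5 (swap(1, 5)): [G, C, A, F, D, E, B]
After 6 (swap(2, 6)): [G, C, B, F, D, E, A]
After 7 (reverse(3, 6)): [G, C, B, A, E, D, F]
After 8 (swap(5, 2)): [G, C, D, A, E, B, F]
After 9 (swap(3, 6)): [G, C, D, F, E, B, A]
After 10 (swap(5, 2)): [G, C, B, F, E, D, A]
After 11 (swap(6, 1)): [G, A, B, F, E, D, C]
After 12 (reverse(1, 5)): [G, D, E, F, B, A, C]
After 13 (rotate_left(4, 6, k=2)): [G, D, E, F, C, B, A]
After 14 (rotate_left(3, 5, k=1)): [G, D, E, C, B, F, A]
After 15 (swap(6, 0)): [A, D, E, C, B, F, G]

Answer: 6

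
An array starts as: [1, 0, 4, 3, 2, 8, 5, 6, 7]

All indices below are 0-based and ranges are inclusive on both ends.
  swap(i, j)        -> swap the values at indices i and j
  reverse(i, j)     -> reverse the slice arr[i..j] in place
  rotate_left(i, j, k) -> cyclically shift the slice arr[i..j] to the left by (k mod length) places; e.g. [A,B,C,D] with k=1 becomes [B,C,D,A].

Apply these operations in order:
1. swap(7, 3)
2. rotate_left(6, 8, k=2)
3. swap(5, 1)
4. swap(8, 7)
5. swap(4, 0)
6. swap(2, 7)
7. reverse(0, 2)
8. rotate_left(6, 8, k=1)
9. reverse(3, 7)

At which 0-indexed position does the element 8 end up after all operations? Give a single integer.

After 1 (swap(7, 3)): [1, 0, 4, 6, 2, 8, 5, 3, 7]
After 2 (rotate_left(6, 8, k=2)): [1, 0, 4, 6, 2, 8, 7, 5, 3]
After 3 (swap(5, 1)): [1, 8, 4, 6, 2, 0, 7, 5, 3]
After 4 (swap(8, 7)): [1, 8, 4, 6, 2, 0, 7, 3, 5]
After 5 (swap(4, 0)): [2, 8, 4, 6, 1, 0, 7, 3, 5]
After 6 (swap(2, 7)): [2, 8, 3, 6, 1, 0, 7, 4, 5]
After 7 (reverse(0, 2)): [3, 8, 2, 6, 1, 0, 7, 4, 5]
After 8 (rotate_left(6, 8, k=1)): [3, 8, 2, 6, 1, 0, 4, 5, 7]
After 9 (reverse(3, 7)): [3, 8, 2, 5, 4, 0, 1, 6, 7]

Answer: 1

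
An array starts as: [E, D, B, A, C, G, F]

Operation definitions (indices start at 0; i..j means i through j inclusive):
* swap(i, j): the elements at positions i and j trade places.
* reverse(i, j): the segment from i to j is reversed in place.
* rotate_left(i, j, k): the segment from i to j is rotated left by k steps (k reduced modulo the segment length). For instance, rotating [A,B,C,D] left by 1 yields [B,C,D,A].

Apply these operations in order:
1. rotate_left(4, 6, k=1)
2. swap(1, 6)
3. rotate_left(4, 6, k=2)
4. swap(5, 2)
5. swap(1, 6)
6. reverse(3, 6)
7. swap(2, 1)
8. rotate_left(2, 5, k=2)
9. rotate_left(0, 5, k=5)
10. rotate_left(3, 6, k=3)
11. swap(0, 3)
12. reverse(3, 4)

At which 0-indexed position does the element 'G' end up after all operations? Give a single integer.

After 1 (rotate_left(4, 6, k=1)): [E, D, B, A, G, F, C]
After 2 (swap(1, 6)): [E, C, B, A, G, F, D]
After 3 (rotate_left(4, 6, k=2)): [E, C, B, A, D, G, F]
After 4 (swap(5, 2)): [E, C, G, A, D, B, F]
After 5 (swap(1, 6)): [E, F, G, A, D, B, C]
After 6 (reverse(3, 6)): [E, F, G, C, B, D, A]
After 7 (swap(2, 1)): [E, G, F, C, B, D, A]
After 8 (rotate_left(2, 5, k=2)): [E, G, B, D, F, C, A]
After 9 (rotate_left(0, 5, k=5)): [C, E, G, B, D, F, A]
After 10 (rotate_left(3, 6, k=3)): [C, E, G, A, B, D, F]
After 11 (swap(0, 3)): [A, E, G, C, B, D, F]
After 12 (reverse(3, 4)): [A, E, G, B, C, D, F]

Answer: 2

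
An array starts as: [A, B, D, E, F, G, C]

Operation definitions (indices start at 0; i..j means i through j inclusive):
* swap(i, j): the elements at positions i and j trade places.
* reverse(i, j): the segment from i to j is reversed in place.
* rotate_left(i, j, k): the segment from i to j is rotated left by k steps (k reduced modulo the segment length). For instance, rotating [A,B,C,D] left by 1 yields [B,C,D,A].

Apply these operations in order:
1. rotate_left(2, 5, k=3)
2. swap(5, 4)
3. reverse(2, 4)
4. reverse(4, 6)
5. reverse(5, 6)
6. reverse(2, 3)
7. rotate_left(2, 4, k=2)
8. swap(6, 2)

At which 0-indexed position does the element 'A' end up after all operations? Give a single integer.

Answer: 0

Derivation:
After 1 (rotate_left(2, 5, k=3)): [A, B, G, D, E, F, C]
After 2 (swap(5, 4)): [A, B, G, D, F, E, C]
After 3 (reverse(2, 4)): [A, B, F, D, G, E, C]
After 4 (reverse(4, 6)): [A, B, F, D, C, E, G]
After 5 (reverse(5, 6)): [A, B, F, D, C, G, E]
After 6 (reverse(2, 3)): [A, B, D, F, C, G, E]
After 7 (rotate_left(2, 4, k=2)): [A, B, C, D, F, G, E]
After 8 (swap(6, 2)): [A, B, E, D, F, G, C]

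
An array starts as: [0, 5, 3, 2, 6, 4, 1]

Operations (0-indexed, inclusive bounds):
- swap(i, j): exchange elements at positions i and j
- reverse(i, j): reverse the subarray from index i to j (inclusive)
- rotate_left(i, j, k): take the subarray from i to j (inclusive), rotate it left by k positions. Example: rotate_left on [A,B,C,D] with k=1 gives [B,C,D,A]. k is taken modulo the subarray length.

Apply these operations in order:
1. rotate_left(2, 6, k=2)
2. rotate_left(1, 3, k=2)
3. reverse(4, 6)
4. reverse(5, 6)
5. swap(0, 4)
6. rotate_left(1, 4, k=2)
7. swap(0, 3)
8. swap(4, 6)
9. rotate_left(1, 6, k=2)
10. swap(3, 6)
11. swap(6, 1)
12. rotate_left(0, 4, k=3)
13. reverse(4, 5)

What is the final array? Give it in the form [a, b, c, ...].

After 1 (rotate_left(2, 6, k=2)): [0, 5, 6, 4, 1, 3, 2]
After 2 (rotate_left(1, 3, k=2)): [0, 4, 5, 6, 1, 3, 2]
After 3 (reverse(4, 6)): [0, 4, 5, 6, 2, 3, 1]
After 4 (reverse(5, 6)): [0, 4, 5, 6, 2, 1, 3]
After 5 (swap(0, 4)): [2, 4, 5, 6, 0, 1, 3]
After 6 (rotate_left(1, 4, k=2)): [2, 6, 0, 4, 5, 1, 3]
After 7 (swap(0, 3)): [4, 6, 0, 2, 5, 1, 3]
After 8 (swap(4, 6)): [4, 6, 0, 2, 3, 1, 5]
After 9 (rotate_left(1, 6, k=2)): [4, 2, 3, 1, 5, 6, 0]
After 10 (swap(3, 6)): [4, 2, 3, 0, 5, 6, 1]
After 11 (swap(6, 1)): [4, 1, 3, 0, 5, 6, 2]
After 12 (rotate_left(0, 4, k=3)): [0, 5, 4, 1, 3, 6, 2]
After 13 (reverse(4, 5)): [0, 5, 4, 1, 6, 3, 2]

Answer: [0, 5, 4, 1, 6, 3, 2]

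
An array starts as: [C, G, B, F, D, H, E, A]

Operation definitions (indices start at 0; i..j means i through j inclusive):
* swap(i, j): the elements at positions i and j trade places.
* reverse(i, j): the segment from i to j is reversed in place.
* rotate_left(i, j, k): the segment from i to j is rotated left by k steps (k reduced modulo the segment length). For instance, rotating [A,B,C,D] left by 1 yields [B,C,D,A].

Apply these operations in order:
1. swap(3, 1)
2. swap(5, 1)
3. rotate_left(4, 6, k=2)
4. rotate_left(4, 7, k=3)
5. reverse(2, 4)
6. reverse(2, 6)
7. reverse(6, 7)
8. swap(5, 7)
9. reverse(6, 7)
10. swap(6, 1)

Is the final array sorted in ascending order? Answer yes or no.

Answer: no

Derivation:
After 1 (swap(3, 1)): [C, F, B, G, D, H, E, A]
After 2 (swap(5, 1)): [C, H, B, G, D, F, E, A]
After 3 (rotate_left(4, 6, k=2)): [C, H, B, G, E, D, F, A]
After 4 (rotate_left(4, 7, k=3)): [C, H, B, G, A, E, D, F]
After 5 (reverse(2, 4)): [C, H, A, G, B, E, D, F]
After 6 (reverse(2, 6)): [C, H, D, E, B, G, A, F]
After 7 (reverse(6, 7)): [C, H, D, E, B, G, F, A]
After 8 (swap(5, 7)): [C, H, D, E, B, A, F, G]
After 9 (reverse(6, 7)): [C, H, D, E, B, A, G, F]
After 10 (swap(6, 1)): [C, G, D, E, B, A, H, F]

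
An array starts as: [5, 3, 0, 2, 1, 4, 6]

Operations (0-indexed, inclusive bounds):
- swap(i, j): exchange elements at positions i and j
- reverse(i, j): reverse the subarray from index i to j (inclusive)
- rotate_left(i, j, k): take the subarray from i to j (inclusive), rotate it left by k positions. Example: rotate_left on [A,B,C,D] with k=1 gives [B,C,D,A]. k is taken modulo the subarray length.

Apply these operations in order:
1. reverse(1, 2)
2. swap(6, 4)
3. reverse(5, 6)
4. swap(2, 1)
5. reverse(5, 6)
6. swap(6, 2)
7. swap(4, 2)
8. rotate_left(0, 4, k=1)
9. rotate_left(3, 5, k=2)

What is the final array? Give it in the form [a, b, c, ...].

Answer: [3, 6, 2, 4, 1, 5, 0]

Derivation:
After 1 (reverse(1, 2)): [5, 0, 3, 2, 1, 4, 6]
After 2 (swap(6, 4)): [5, 0, 3, 2, 6, 4, 1]
After 3 (reverse(5, 6)): [5, 0, 3, 2, 6, 1, 4]
After 4 (swap(2, 1)): [5, 3, 0, 2, 6, 1, 4]
After 5 (reverse(5, 6)): [5, 3, 0, 2, 6, 4, 1]
After 6 (swap(6, 2)): [5, 3, 1, 2, 6, 4, 0]
After 7 (swap(4, 2)): [5, 3, 6, 2, 1, 4, 0]
After 8 (rotate_left(0, 4, k=1)): [3, 6, 2, 1, 5, 4, 0]
After 9 (rotate_left(3, 5, k=2)): [3, 6, 2, 4, 1, 5, 0]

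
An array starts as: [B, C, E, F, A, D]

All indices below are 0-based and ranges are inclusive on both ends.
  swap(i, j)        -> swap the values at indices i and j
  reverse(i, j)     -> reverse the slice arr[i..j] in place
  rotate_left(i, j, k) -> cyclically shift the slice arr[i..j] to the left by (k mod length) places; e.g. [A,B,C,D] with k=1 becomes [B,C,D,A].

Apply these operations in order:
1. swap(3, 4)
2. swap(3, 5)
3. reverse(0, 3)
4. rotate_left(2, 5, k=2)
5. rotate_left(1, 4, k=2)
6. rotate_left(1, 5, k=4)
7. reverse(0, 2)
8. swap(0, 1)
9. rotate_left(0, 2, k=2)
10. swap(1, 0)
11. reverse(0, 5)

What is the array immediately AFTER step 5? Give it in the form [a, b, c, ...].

After 1 (swap(3, 4)): [B, C, E, A, F, D]
After 2 (swap(3, 5)): [B, C, E, D, F, A]
After 3 (reverse(0, 3)): [D, E, C, B, F, A]
After 4 (rotate_left(2, 5, k=2)): [D, E, F, A, C, B]
After 5 (rotate_left(1, 4, k=2)): [D, A, C, E, F, B]

Answer: [D, A, C, E, F, B]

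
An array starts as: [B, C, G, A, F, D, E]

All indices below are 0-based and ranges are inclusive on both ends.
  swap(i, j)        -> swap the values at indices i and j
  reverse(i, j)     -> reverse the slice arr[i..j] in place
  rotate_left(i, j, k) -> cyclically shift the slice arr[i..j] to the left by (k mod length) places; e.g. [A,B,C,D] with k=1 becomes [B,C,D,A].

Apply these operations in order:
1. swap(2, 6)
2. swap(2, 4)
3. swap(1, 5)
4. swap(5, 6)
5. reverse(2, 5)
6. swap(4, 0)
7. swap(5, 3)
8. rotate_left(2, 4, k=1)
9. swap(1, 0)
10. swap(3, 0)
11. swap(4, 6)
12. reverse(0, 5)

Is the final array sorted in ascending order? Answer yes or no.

Answer: no

Derivation:
After 1 (swap(2, 6)): [B, C, E, A, F, D, G]
After 2 (swap(2, 4)): [B, C, F, A, E, D, G]
After 3 (swap(1, 5)): [B, D, F, A, E, C, G]
After 4 (swap(5, 6)): [B, D, F, A, E, G, C]
After 5 (reverse(2, 5)): [B, D, G, E, A, F, C]
After 6 (swap(4, 0)): [A, D, G, E, B, F, C]
After 7 (swap(5, 3)): [A, D, G, F, B, E, C]
After 8 (rotate_left(2, 4, k=1)): [A, D, F, B, G, E, C]
After 9 (swap(1, 0)): [D, A, F, B, G, E, C]
After 10 (swap(3, 0)): [B, A, F, D, G, E, C]
After 11 (swap(4, 6)): [B, A, F, D, C, E, G]
After 12 (reverse(0, 5)): [E, C, D, F, A, B, G]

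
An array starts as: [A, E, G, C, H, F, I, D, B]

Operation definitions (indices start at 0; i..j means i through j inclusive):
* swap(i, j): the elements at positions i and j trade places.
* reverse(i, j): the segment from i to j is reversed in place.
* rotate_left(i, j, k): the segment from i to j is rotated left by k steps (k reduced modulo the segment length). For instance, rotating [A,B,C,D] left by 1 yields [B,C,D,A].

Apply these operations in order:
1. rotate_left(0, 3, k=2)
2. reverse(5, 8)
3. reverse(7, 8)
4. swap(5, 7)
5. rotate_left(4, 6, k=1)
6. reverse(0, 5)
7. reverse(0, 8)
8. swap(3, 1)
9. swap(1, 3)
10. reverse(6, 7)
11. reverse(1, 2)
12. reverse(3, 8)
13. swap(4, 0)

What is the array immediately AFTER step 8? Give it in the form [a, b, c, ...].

After 1 (rotate_left(0, 3, k=2)): [G, C, A, E, H, F, I, D, B]
After 2 (reverse(5, 8)): [G, C, A, E, H, B, D, I, F]
After 3 (reverse(7, 8)): [G, C, A, E, H, B, D, F, I]
After 4 (swap(5, 7)): [G, C, A, E, H, F, D, B, I]
After 5 (rotate_left(4, 6, k=1)): [G, C, A, E, F, D, H, B, I]
After 6 (reverse(0, 5)): [D, F, E, A, C, G, H, B, I]
After 7 (reverse(0, 8)): [I, B, H, G, C, A, E, F, D]
After 8 (swap(3, 1)): [I, G, H, B, C, A, E, F, D]

Answer: [I, G, H, B, C, A, E, F, D]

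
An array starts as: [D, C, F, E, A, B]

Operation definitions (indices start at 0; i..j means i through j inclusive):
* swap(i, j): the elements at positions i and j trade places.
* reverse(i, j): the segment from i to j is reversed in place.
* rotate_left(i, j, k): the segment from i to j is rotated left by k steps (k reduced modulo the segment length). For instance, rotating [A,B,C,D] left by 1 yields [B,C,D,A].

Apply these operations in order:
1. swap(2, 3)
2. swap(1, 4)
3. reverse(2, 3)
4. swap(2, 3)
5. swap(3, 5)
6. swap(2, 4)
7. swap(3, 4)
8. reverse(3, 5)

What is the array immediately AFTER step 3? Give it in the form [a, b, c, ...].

After 1 (swap(2, 3)): [D, C, E, F, A, B]
After 2 (swap(1, 4)): [D, A, E, F, C, B]
After 3 (reverse(2, 3)): [D, A, F, E, C, B]

Answer: [D, A, F, E, C, B]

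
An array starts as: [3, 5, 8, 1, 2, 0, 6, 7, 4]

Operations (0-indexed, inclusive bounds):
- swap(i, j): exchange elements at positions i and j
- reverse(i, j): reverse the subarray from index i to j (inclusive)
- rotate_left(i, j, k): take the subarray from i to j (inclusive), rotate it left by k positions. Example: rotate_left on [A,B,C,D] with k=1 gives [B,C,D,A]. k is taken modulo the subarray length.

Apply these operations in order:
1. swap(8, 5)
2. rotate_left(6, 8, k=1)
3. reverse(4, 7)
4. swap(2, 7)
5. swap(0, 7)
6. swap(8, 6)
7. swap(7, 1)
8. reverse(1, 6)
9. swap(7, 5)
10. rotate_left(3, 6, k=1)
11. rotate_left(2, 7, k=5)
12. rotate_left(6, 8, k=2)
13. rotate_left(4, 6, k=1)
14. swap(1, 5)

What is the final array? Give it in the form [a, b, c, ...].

After 1 (swap(8, 5)): [3, 5, 8, 1, 2, 4, 6, 7, 0]
After 2 (rotate_left(6, 8, k=1)): [3, 5, 8, 1, 2, 4, 7, 0, 6]
After 3 (reverse(4, 7)): [3, 5, 8, 1, 0, 7, 4, 2, 6]
After 4 (swap(2, 7)): [3, 5, 2, 1, 0, 7, 4, 8, 6]
After 5 (swap(0, 7)): [8, 5, 2, 1, 0, 7, 4, 3, 6]
After 6 (swap(8, 6)): [8, 5, 2, 1, 0, 7, 6, 3, 4]
After 7 (swap(7, 1)): [8, 3, 2, 1, 0, 7, 6, 5, 4]
After 8 (reverse(1, 6)): [8, 6, 7, 0, 1, 2, 3, 5, 4]
After 9 (swap(7, 5)): [8, 6, 7, 0, 1, 5, 3, 2, 4]
After 10 (rotate_left(3, 6, k=1)): [8, 6, 7, 1, 5, 3, 0, 2, 4]
After 11 (rotate_left(2, 7, k=5)): [8, 6, 2, 7, 1, 5, 3, 0, 4]
After 12 (rotate_left(6, 8, k=2)): [8, 6, 2, 7, 1, 5, 4, 3, 0]
After 13 (rotate_left(4, 6, k=1)): [8, 6, 2, 7, 5, 4, 1, 3, 0]
After 14 (swap(1, 5)): [8, 4, 2, 7, 5, 6, 1, 3, 0]

Answer: [8, 4, 2, 7, 5, 6, 1, 3, 0]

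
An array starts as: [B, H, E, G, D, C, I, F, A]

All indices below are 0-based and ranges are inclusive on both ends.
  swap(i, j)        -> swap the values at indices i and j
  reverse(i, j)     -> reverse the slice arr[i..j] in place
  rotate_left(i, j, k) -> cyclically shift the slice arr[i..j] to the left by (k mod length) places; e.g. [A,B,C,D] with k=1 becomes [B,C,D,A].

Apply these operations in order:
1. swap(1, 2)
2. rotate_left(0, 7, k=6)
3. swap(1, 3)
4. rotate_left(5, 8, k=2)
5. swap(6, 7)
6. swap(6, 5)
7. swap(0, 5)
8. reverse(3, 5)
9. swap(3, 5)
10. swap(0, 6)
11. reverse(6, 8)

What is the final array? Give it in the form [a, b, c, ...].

After 1 (swap(1, 2)): [B, E, H, G, D, C, I, F, A]
After 2 (rotate_left(0, 7, k=6)): [I, F, B, E, H, G, D, C, A]
After 3 (swap(1, 3)): [I, E, B, F, H, G, D, C, A]
After 4 (rotate_left(5, 8, k=2)): [I, E, B, F, H, C, A, G, D]
After 5 (swap(6, 7)): [I, E, B, F, H, C, G, A, D]
After 6 (swap(6, 5)): [I, E, B, F, H, G, C, A, D]
After 7 (swap(0, 5)): [G, E, B, F, H, I, C, A, D]
After 8 (reverse(3, 5)): [G, E, B, I, H, F, C, A, D]
After 9 (swap(3, 5)): [G, E, B, F, H, I, C, A, D]
After 10 (swap(0, 6)): [C, E, B, F, H, I, G, A, D]
After 11 (reverse(6, 8)): [C, E, B, F, H, I, D, A, G]

Answer: [C, E, B, F, H, I, D, A, G]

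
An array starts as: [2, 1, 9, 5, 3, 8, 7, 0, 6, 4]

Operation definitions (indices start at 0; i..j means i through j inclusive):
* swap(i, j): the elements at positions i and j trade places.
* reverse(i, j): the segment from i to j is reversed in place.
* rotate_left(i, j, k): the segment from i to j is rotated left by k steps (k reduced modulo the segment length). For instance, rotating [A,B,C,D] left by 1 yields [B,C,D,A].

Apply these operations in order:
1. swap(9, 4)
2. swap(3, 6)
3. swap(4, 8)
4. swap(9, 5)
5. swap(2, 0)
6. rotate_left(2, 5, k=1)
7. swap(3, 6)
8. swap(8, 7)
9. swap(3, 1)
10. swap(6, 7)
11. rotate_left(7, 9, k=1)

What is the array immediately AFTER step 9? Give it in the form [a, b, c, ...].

Answer: [9, 5, 7, 1, 3, 2, 6, 4, 0, 8]

Derivation:
After 1 (swap(9, 4)): [2, 1, 9, 5, 4, 8, 7, 0, 6, 3]
After 2 (swap(3, 6)): [2, 1, 9, 7, 4, 8, 5, 0, 6, 3]
After 3 (swap(4, 8)): [2, 1, 9, 7, 6, 8, 5, 0, 4, 3]
After 4 (swap(9, 5)): [2, 1, 9, 7, 6, 3, 5, 0, 4, 8]
After 5 (swap(2, 0)): [9, 1, 2, 7, 6, 3, 5, 0, 4, 8]
After 6 (rotate_left(2, 5, k=1)): [9, 1, 7, 6, 3, 2, 5, 0, 4, 8]
After 7 (swap(3, 6)): [9, 1, 7, 5, 3, 2, 6, 0, 4, 8]
After 8 (swap(8, 7)): [9, 1, 7, 5, 3, 2, 6, 4, 0, 8]
After 9 (swap(3, 1)): [9, 5, 7, 1, 3, 2, 6, 4, 0, 8]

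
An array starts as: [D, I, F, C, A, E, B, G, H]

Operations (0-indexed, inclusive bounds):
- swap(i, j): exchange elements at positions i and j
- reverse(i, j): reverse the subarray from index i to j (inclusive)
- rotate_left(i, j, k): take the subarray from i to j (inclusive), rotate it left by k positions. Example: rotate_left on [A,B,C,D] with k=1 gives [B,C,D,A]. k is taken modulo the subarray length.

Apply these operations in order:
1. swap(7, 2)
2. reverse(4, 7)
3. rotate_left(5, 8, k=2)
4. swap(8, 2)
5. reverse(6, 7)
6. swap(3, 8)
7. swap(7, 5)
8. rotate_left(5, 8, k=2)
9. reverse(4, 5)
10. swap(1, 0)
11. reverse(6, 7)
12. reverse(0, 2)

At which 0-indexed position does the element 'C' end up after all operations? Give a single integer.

Answer: 7

Derivation:
After 1 (swap(7, 2)): [D, I, G, C, A, E, B, F, H]
After 2 (reverse(4, 7)): [D, I, G, C, F, B, E, A, H]
After 3 (rotate_left(5, 8, k=2)): [D, I, G, C, F, A, H, B, E]
After 4 (swap(8, 2)): [D, I, E, C, F, A, H, B, G]
After 5 (reverse(6, 7)): [D, I, E, C, F, A, B, H, G]
After 6 (swap(3, 8)): [D, I, E, G, F, A, B, H, C]
After 7 (swap(7, 5)): [D, I, E, G, F, H, B, A, C]
After 8 (rotate_left(5, 8, k=2)): [D, I, E, G, F, A, C, H, B]
After 9 (reverse(4, 5)): [D, I, E, G, A, F, C, H, B]
After 10 (swap(1, 0)): [I, D, E, G, A, F, C, H, B]
After 11 (reverse(6, 7)): [I, D, E, G, A, F, H, C, B]
After 12 (reverse(0, 2)): [E, D, I, G, A, F, H, C, B]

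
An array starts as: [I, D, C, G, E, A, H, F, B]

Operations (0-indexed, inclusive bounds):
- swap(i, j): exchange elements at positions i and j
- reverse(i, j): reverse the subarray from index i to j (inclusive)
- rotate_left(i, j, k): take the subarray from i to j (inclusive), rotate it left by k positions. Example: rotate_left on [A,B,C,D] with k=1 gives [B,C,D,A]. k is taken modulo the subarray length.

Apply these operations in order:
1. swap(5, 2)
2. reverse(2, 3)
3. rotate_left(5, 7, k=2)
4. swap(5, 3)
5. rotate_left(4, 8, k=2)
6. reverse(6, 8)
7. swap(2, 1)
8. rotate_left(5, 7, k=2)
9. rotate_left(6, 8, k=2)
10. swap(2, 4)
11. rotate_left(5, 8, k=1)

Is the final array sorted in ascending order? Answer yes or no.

Answer: no

Derivation:
After 1 (swap(5, 2)): [I, D, A, G, E, C, H, F, B]
After 2 (reverse(2, 3)): [I, D, G, A, E, C, H, F, B]
After 3 (rotate_left(5, 7, k=2)): [I, D, G, A, E, F, C, H, B]
After 4 (swap(5, 3)): [I, D, G, F, E, A, C, H, B]
After 5 (rotate_left(4, 8, k=2)): [I, D, G, F, C, H, B, E, A]
After 6 (reverse(6, 8)): [I, D, G, F, C, H, A, E, B]
After 7 (swap(2, 1)): [I, G, D, F, C, H, A, E, B]
After 8 (rotate_left(5, 7, k=2)): [I, G, D, F, C, E, H, A, B]
After 9 (rotate_left(6, 8, k=2)): [I, G, D, F, C, E, B, H, A]
After 10 (swap(2, 4)): [I, G, C, F, D, E, B, H, A]
After 11 (rotate_left(5, 8, k=1)): [I, G, C, F, D, B, H, A, E]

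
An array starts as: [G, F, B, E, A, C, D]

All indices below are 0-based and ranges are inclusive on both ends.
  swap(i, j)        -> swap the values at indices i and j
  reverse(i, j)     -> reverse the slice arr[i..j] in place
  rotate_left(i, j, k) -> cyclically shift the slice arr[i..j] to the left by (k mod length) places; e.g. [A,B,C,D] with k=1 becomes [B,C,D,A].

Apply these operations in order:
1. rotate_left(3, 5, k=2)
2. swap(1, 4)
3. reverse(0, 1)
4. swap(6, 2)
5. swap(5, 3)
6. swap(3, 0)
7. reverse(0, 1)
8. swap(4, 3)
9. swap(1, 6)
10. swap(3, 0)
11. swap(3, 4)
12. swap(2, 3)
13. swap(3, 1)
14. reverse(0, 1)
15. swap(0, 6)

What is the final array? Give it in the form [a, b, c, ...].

After 1 (rotate_left(3, 5, k=2)): [G, F, B, C, E, A, D]
After 2 (swap(1, 4)): [G, E, B, C, F, A, D]
After 3 (reverse(0, 1)): [E, G, B, C, F, A, D]
After 4 (swap(6, 2)): [E, G, D, C, F, A, B]
After 5 (swap(5, 3)): [E, G, D, A, F, C, B]
After 6 (swap(3, 0)): [A, G, D, E, F, C, B]
After 7 (reverse(0, 1)): [G, A, D, E, F, C, B]
After 8 (swap(4, 3)): [G, A, D, F, E, C, B]
After 9 (swap(1, 6)): [G, B, D, F, E, C, A]
After 10 (swap(3, 0)): [F, B, D, G, E, C, A]
After 11 (swap(3, 4)): [F, B, D, E, G, C, A]
After 12 (swap(2, 3)): [F, B, E, D, G, C, A]
After 13 (swap(3, 1)): [F, D, E, B, G, C, A]
After 14 (reverse(0, 1)): [D, F, E, B, G, C, A]
After 15 (swap(0, 6)): [A, F, E, B, G, C, D]

Answer: [A, F, E, B, G, C, D]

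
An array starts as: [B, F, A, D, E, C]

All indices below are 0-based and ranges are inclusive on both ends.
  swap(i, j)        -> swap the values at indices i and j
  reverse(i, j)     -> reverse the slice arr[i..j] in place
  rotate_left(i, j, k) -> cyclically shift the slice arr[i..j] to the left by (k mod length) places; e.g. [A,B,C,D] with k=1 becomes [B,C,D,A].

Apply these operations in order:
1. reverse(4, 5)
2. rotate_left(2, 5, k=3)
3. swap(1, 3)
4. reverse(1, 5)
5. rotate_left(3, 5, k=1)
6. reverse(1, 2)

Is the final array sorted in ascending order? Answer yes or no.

Answer: no

Derivation:
After 1 (reverse(4, 5)): [B, F, A, D, C, E]
After 2 (rotate_left(2, 5, k=3)): [B, F, E, A, D, C]
After 3 (swap(1, 3)): [B, A, E, F, D, C]
After 4 (reverse(1, 5)): [B, C, D, F, E, A]
After 5 (rotate_left(3, 5, k=1)): [B, C, D, E, A, F]
After 6 (reverse(1, 2)): [B, D, C, E, A, F]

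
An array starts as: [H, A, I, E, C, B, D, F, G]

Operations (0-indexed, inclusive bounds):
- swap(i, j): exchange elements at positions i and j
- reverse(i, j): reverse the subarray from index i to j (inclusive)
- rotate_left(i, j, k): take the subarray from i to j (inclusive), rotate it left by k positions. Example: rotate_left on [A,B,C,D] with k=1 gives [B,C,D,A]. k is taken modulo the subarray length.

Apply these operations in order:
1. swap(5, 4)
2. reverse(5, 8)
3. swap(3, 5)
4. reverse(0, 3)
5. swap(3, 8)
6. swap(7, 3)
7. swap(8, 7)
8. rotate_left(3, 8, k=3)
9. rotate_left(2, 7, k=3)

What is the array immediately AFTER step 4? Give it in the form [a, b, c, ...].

Answer: [G, I, A, H, B, E, F, D, C]

Derivation:
After 1 (swap(5, 4)): [H, A, I, E, B, C, D, F, G]
After 2 (reverse(5, 8)): [H, A, I, E, B, G, F, D, C]
After 3 (swap(3, 5)): [H, A, I, G, B, E, F, D, C]
After 4 (reverse(0, 3)): [G, I, A, H, B, E, F, D, C]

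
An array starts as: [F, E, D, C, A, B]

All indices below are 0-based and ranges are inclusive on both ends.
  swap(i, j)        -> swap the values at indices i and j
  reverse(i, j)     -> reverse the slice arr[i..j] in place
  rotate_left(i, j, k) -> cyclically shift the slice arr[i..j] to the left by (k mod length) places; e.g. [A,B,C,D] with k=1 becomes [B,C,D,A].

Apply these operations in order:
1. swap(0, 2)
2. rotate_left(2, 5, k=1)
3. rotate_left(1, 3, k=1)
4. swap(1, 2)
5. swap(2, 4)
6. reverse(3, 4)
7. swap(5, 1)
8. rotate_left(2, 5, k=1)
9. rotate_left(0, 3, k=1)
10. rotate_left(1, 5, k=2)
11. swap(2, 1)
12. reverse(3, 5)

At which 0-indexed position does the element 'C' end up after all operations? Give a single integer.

After 1 (swap(0, 2)): [D, E, F, C, A, B]
After 2 (rotate_left(2, 5, k=1)): [D, E, C, A, B, F]
After 3 (rotate_left(1, 3, k=1)): [D, C, A, E, B, F]
After 4 (swap(1, 2)): [D, A, C, E, B, F]
After 5 (swap(2, 4)): [D, A, B, E, C, F]
After 6 (reverse(3, 4)): [D, A, B, C, E, F]
After 7 (swap(5, 1)): [D, F, B, C, E, A]
After 8 (rotate_left(2, 5, k=1)): [D, F, C, E, A, B]
After 9 (rotate_left(0, 3, k=1)): [F, C, E, D, A, B]
After 10 (rotate_left(1, 5, k=2)): [F, D, A, B, C, E]
After 11 (swap(2, 1)): [F, A, D, B, C, E]
After 12 (reverse(3, 5)): [F, A, D, E, C, B]

Answer: 4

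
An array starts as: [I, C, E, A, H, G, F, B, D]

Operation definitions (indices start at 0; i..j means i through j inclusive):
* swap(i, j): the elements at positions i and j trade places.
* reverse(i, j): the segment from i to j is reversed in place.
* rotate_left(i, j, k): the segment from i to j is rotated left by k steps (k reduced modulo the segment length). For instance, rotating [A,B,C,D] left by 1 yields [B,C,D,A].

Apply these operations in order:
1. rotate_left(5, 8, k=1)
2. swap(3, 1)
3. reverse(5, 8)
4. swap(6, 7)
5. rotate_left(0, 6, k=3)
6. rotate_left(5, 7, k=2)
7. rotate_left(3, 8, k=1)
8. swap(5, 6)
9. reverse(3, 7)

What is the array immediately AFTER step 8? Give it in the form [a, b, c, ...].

After 1 (rotate_left(5, 8, k=1)): [I, C, E, A, H, F, B, D, G]
After 2 (swap(3, 1)): [I, A, E, C, H, F, B, D, G]
After 3 (reverse(5, 8)): [I, A, E, C, H, G, D, B, F]
After 4 (swap(6, 7)): [I, A, E, C, H, G, B, D, F]
After 5 (rotate_left(0, 6, k=3)): [C, H, G, B, I, A, E, D, F]
After 6 (rotate_left(5, 7, k=2)): [C, H, G, B, I, D, A, E, F]
After 7 (rotate_left(3, 8, k=1)): [C, H, G, I, D, A, E, F, B]
After 8 (swap(5, 6)): [C, H, G, I, D, E, A, F, B]

Answer: [C, H, G, I, D, E, A, F, B]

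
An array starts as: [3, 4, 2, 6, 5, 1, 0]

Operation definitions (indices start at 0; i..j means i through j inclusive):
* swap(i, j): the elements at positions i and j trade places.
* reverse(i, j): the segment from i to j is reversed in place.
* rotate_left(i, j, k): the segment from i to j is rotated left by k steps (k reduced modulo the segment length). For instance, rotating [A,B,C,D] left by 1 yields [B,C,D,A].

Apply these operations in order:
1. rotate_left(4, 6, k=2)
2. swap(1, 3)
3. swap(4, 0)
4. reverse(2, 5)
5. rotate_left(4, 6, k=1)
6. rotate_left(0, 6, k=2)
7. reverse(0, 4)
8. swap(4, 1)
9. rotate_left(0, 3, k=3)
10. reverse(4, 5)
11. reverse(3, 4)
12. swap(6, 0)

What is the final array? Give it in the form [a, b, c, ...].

Answer: [6, 4, 5, 0, 2, 1, 3]

Derivation:
After 1 (rotate_left(4, 6, k=2)): [3, 4, 2, 6, 0, 5, 1]
After 2 (swap(1, 3)): [3, 6, 2, 4, 0, 5, 1]
After 3 (swap(4, 0)): [0, 6, 2, 4, 3, 5, 1]
After 4 (reverse(2, 5)): [0, 6, 5, 3, 4, 2, 1]
After 5 (rotate_left(4, 6, k=1)): [0, 6, 5, 3, 2, 1, 4]
After 6 (rotate_left(0, 6, k=2)): [5, 3, 2, 1, 4, 0, 6]
After 7 (reverse(0, 4)): [4, 1, 2, 3, 5, 0, 6]
After 8 (swap(4, 1)): [4, 5, 2, 3, 1, 0, 6]
After 9 (rotate_left(0, 3, k=3)): [3, 4, 5, 2, 1, 0, 6]
After 10 (reverse(4, 5)): [3, 4, 5, 2, 0, 1, 6]
After 11 (reverse(3, 4)): [3, 4, 5, 0, 2, 1, 6]
After 12 (swap(6, 0)): [6, 4, 5, 0, 2, 1, 3]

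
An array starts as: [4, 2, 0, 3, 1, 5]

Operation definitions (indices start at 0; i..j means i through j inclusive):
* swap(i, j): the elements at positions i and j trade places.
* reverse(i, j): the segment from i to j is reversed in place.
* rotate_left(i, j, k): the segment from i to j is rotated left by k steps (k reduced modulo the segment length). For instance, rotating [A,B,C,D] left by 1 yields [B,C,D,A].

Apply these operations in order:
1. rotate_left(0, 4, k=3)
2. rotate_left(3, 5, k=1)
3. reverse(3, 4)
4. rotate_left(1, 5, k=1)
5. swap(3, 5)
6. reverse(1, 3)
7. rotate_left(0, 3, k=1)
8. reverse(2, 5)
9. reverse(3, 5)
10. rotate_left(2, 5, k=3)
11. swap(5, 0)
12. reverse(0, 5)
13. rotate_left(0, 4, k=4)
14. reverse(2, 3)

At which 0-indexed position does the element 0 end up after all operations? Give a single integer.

After 1 (rotate_left(0, 4, k=3)): [3, 1, 4, 2, 0, 5]
After 2 (rotate_left(3, 5, k=1)): [3, 1, 4, 0, 5, 2]
After 3 (reverse(3, 4)): [3, 1, 4, 5, 0, 2]
After 4 (rotate_left(1, 5, k=1)): [3, 4, 5, 0, 2, 1]
After 5 (swap(3, 5)): [3, 4, 5, 1, 2, 0]
After 6 (reverse(1, 3)): [3, 1, 5, 4, 2, 0]
After 7 (rotate_left(0, 3, k=1)): [1, 5, 4, 3, 2, 0]
After 8 (reverse(2, 5)): [1, 5, 0, 2, 3, 4]
After 9 (reverse(3, 5)): [1, 5, 0, 4, 3, 2]
After 10 (rotate_left(2, 5, k=3)): [1, 5, 2, 0, 4, 3]
After 11 (swap(5, 0)): [3, 5, 2, 0, 4, 1]
After 12 (reverse(0, 5)): [1, 4, 0, 2, 5, 3]
After 13 (rotate_left(0, 4, k=4)): [5, 1, 4, 0, 2, 3]
After 14 (reverse(2, 3)): [5, 1, 0, 4, 2, 3]

Answer: 2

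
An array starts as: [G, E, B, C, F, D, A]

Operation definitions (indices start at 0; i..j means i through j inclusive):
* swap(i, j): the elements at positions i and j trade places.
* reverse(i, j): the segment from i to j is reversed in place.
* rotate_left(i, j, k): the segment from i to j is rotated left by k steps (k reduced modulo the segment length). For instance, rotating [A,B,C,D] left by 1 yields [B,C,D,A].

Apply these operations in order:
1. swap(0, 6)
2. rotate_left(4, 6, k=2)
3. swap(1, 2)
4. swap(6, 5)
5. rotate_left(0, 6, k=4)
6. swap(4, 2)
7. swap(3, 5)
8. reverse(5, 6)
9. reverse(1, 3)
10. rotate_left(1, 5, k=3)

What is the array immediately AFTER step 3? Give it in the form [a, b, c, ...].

After 1 (swap(0, 6)): [A, E, B, C, F, D, G]
After 2 (rotate_left(4, 6, k=2)): [A, E, B, C, G, F, D]
After 3 (swap(1, 2)): [A, B, E, C, G, F, D]

Answer: [A, B, E, C, G, F, D]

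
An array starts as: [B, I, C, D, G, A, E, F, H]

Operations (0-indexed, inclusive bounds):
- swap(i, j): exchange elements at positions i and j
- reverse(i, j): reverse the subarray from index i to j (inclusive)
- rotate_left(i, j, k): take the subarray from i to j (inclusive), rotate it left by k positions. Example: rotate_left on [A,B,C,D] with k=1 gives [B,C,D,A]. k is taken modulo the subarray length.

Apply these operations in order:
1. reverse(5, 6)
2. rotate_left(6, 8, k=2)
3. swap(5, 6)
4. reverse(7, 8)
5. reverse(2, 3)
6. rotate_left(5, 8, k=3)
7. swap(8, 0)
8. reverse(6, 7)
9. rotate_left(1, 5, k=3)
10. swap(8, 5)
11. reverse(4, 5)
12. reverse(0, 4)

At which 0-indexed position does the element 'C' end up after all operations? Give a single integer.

Answer: 8

Derivation:
After 1 (reverse(5, 6)): [B, I, C, D, G, E, A, F, H]
After 2 (rotate_left(6, 8, k=2)): [B, I, C, D, G, E, H, A, F]
After 3 (swap(5, 6)): [B, I, C, D, G, H, E, A, F]
After 4 (reverse(7, 8)): [B, I, C, D, G, H, E, F, A]
After 5 (reverse(2, 3)): [B, I, D, C, G, H, E, F, A]
After 6 (rotate_left(5, 8, k=3)): [B, I, D, C, G, A, H, E, F]
After 7 (swap(8, 0)): [F, I, D, C, G, A, H, E, B]
After 8 (reverse(6, 7)): [F, I, D, C, G, A, E, H, B]
After 9 (rotate_left(1, 5, k=3)): [F, G, A, I, D, C, E, H, B]
After 10 (swap(8, 5)): [F, G, A, I, D, B, E, H, C]
After 11 (reverse(4, 5)): [F, G, A, I, B, D, E, H, C]
After 12 (reverse(0, 4)): [B, I, A, G, F, D, E, H, C]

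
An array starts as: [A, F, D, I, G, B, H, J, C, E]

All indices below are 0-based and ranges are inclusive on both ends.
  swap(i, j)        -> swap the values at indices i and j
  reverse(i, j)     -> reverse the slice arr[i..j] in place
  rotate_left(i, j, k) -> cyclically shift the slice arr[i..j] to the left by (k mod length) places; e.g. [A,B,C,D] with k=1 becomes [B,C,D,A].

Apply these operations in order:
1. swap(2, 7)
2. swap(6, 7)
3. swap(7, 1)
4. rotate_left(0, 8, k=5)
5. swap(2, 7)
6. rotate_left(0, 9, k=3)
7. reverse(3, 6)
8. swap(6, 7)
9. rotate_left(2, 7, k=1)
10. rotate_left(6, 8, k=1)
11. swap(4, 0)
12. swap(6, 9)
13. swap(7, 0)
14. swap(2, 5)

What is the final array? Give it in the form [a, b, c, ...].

Answer: [D, A, B, G, C, E, I, F, J, H]

Derivation:
After 1 (swap(2, 7)): [A, F, J, I, G, B, H, D, C, E]
After 2 (swap(6, 7)): [A, F, J, I, G, B, D, H, C, E]
After 3 (swap(7, 1)): [A, H, J, I, G, B, D, F, C, E]
After 4 (rotate_left(0, 8, k=5)): [B, D, F, C, A, H, J, I, G, E]
After 5 (swap(2, 7)): [B, D, I, C, A, H, J, F, G, E]
After 6 (rotate_left(0, 9, k=3)): [C, A, H, J, F, G, E, B, D, I]
After 7 (reverse(3, 6)): [C, A, H, E, G, F, J, B, D, I]
After 8 (swap(6, 7)): [C, A, H, E, G, F, B, J, D, I]
After 9 (rotate_left(2, 7, k=1)): [C, A, E, G, F, B, J, H, D, I]
After 10 (rotate_left(6, 8, k=1)): [C, A, E, G, F, B, H, D, J, I]
After 11 (swap(4, 0)): [F, A, E, G, C, B, H, D, J, I]
After 12 (swap(6, 9)): [F, A, E, G, C, B, I, D, J, H]
After 13 (swap(7, 0)): [D, A, E, G, C, B, I, F, J, H]
After 14 (swap(2, 5)): [D, A, B, G, C, E, I, F, J, H]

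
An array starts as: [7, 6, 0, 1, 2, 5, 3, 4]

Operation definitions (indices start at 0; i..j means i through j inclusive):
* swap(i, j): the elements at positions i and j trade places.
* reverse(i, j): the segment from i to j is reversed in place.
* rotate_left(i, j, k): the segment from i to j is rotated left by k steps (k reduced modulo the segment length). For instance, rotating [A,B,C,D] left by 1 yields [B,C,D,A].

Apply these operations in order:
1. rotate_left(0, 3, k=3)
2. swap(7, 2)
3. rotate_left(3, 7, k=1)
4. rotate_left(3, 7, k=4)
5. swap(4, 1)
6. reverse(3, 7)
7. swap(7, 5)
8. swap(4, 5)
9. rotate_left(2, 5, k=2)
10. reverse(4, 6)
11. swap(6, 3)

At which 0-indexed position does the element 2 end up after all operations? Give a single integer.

Answer: 1

Derivation:
After 1 (rotate_left(0, 3, k=3)): [1, 7, 6, 0, 2, 5, 3, 4]
After 2 (swap(7, 2)): [1, 7, 4, 0, 2, 5, 3, 6]
After 3 (rotate_left(3, 7, k=1)): [1, 7, 4, 2, 5, 3, 6, 0]
After 4 (rotate_left(3, 7, k=4)): [1, 7, 4, 0, 2, 5, 3, 6]
After 5 (swap(4, 1)): [1, 2, 4, 0, 7, 5, 3, 6]
After 6 (reverse(3, 7)): [1, 2, 4, 6, 3, 5, 7, 0]
After 7 (swap(7, 5)): [1, 2, 4, 6, 3, 0, 7, 5]
After 8 (swap(4, 5)): [1, 2, 4, 6, 0, 3, 7, 5]
After 9 (rotate_left(2, 5, k=2)): [1, 2, 0, 3, 4, 6, 7, 5]
After 10 (reverse(4, 6)): [1, 2, 0, 3, 7, 6, 4, 5]
After 11 (swap(6, 3)): [1, 2, 0, 4, 7, 6, 3, 5]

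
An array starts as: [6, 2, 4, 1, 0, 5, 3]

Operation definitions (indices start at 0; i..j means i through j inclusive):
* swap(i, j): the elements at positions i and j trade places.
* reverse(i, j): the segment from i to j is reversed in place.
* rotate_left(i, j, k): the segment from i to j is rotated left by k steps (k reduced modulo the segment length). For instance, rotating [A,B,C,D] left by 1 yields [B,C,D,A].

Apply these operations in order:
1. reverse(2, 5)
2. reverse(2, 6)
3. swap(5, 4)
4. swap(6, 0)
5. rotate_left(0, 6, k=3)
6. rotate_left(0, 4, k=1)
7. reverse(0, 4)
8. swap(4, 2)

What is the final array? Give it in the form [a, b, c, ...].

After 1 (reverse(2, 5)): [6, 2, 5, 0, 1, 4, 3]
After 2 (reverse(2, 6)): [6, 2, 3, 4, 1, 0, 5]
After 3 (swap(5, 4)): [6, 2, 3, 4, 0, 1, 5]
After 4 (swap(6, 0)): [5, 2, 3, 4, 0, 1, 6]
After 5 (rotate_left(0, 6, k=3)): [4, 0, 1, 6, 5, 2, 3]
After 6 (rotate_left(0, 4, k=1)): [0, 1, 6, 5, 4, 2, 3]
After 7 (reverse(0, 4)): [4, 5, 6, 1, 0, 2, 3]
After 8 (swap(4, 2)): [4, 5, 0, 1, 6, 2, 3]

Answer: [4, 5, 0, 1, 6, 2, 3]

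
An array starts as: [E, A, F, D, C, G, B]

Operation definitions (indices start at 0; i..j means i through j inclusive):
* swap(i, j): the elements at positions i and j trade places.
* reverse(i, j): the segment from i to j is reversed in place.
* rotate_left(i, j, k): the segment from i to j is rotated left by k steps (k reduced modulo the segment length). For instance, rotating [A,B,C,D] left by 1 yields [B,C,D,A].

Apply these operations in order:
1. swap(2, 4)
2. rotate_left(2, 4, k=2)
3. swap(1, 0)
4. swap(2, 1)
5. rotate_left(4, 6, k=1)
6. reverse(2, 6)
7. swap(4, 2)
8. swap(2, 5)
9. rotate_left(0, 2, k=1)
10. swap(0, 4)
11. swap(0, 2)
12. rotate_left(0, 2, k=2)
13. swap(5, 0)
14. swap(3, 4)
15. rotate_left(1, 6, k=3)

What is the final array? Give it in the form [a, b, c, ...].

After 1 (swap(2, 4)): [E, A, C, D, F, G, B]
After 2 (rotate_left(2, 4, k=2)): [E, A, F, C, D, G, B]
After 3 (swap(1, 0)): [A, E, F, C, D, G, B]
After 4 (swap(2, 1)): [A, F, E, C, D, G, B]
After 5 (rotate_left(4, 6, k=1)): [A, F, E, C, G, B, D]
After 6 (reverse(2, 6)): [A, F, D, B, G, C, E]
After 7 (swap(4, 2)): [A, F, G, B, D, C, E]
After 8 (swap(2, 5)): [A, F, C, B, D, G, E]
After 9 (rotate_left(0, 2, k=1)): [F, C, A, B, D, G, E]
After 10 (swap(0, 4)): [D, C, A, B, F, G, E]
After 11 (swap(0, 2)): [A, C, D, B, F, G, E]
After 12 (rotate_left(0, 2, k=2)): [D, A, C, B, F, G, E]
After 13 (swap(5, 0)): [G, A, C, B, F, D, E]
After 14 (swap(3, 4)): [G, A, C, F, B, D, E]
After 15 (rotate_left(1, 6, k=3)): [G, B, D, E, A, C, F]

Answer: [G, B, D, E, A, C, F]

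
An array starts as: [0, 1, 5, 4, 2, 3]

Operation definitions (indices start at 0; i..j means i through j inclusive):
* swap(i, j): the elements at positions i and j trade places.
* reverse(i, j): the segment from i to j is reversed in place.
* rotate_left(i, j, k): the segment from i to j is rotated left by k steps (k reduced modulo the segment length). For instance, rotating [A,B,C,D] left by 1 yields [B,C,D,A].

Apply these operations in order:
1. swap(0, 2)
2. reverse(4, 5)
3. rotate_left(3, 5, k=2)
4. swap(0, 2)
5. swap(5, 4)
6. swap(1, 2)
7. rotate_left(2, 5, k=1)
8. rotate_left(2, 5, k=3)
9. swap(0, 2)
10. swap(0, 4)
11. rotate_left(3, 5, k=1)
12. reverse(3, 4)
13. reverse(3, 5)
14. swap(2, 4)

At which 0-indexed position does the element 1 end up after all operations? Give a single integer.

After 1 (swap(0, 2)): [5, 1, 0, 4, 2, 3]
After 2 (reverse(4, 5)): [5, 1, 0, 4, 3, 2]
After 3 (rotate_left(3, 5, k=2)): [5, 1, 0, 2, 4, 3]
After 4 (swap(0, 2)): [0, 1, 5, 2, 4, 3]
After 5 (swap(5, 4)): [0, 1, 5, 2, 3, 4]
After 6 (swap(1, 2)): [0, 5, 1, 2, 3, 4]
After 7 (rotate_left(2, 5, k=1)): [0, 5, 2, 3, 4, 1]
After 8 (rotate_left(2, 5, k=3)): [0, 5, 1, 2, 3, 4]
After 9 (swap(0, 2)): [1, 5, 0, 2, 3, 4]
After 10 (swap(0, 4)): [3, 5, 0, 2, 1, 4]
After 11 (rotate_left(3, 5, k=1)): [3, 5, 0, 1, 4, 2]
After 12 (reverse(3, 4)): [3, 5, 0, 4, 1, 2]
After 13 (reverse(3, 5)): [3, 5, 0, 2, 1, 4]
After 14 (swap(2, 4)): [3, 5, 1, 2, 0, 4]

Answer: 2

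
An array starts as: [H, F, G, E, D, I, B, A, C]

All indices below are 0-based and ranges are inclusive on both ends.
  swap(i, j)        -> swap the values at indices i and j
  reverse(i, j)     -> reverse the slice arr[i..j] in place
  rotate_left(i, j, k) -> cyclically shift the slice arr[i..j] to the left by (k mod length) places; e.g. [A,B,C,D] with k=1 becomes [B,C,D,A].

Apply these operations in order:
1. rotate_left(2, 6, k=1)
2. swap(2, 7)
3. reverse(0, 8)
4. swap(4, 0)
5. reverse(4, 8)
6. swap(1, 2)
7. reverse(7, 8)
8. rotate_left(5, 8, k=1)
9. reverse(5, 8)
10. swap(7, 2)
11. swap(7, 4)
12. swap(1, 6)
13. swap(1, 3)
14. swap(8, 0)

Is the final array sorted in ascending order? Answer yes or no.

After 1 (rotate_left(2, 6, k=1)): [H, F, E, D, I, B, G, A, C]
After 2 (swap(2, 7)): [H, F, A, D, I, B, G, E, C]
After 3 (reverse(0, 8)): [C, E, G, B, I, D, A, F, H]
After 4 (swap(4, 0)): [I, E, G, B, C, D, A, F, H]
After 5 (reverse(4, 8)): [I, E, G, B, H, F, A, D, C]
After 6 (swap(1, 2)): [I, G, E, B, H, F, A, D, C]
After 7 (reverse(7, 8)): [I, G, E, B, H, F, A, C, D]
After 8 (rotate_left(5, 8, k=1)): [I, G, E, B, H, A, C, D, F]
After 9 (reverse(5, 8)): [I, G, E, B, H, F, D, C, A]
After 10 (swap(7, 2)): [I, G, C, B, H, F, D, E, A]
After 11 (swap(7, 4)): [I, G, C, B, E, F, D, H, A]
After 12 (swap(1, 6)): [I, D, C, B, E, F, G, H, A]
After 13 (swap(1, 3)): [I, B, C, D, E, F, G, H, A]
After 14 (swap(8, 0)): [A, B, C, D, E, F, G, H, I]

Answer: yes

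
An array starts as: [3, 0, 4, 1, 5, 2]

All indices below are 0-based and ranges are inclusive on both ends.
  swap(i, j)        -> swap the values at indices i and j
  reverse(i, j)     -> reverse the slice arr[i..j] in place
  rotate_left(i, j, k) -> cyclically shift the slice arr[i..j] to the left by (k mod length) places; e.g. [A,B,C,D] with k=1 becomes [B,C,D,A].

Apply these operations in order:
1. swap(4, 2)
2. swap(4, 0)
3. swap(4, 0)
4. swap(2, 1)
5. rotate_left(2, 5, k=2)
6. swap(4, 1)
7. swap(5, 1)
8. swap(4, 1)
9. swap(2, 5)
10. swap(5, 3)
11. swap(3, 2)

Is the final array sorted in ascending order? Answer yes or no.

After 1 (swap(4, 2)): [3, 0, 5, 1, 4, 2]
After 2 (swap(4, 0)): [4, 0, 5, 1, 3, 2]
After 3 (swap(4, 0)): [3, 0, 5, 1, 4, 2]
After 4 (swap(2, 1)): [3, 5, 0, 1, 4, 2]
After 5 (rotate_left(2, 5, k=2)): [3, 5, 4, 2, 0, 1]
After 6 (swap(4, 1)): [3, 0, 4, 2, 5, 1]
After 7 (swap(5, 1)): [3, 1, 4, 2, 5, 0]
After 8 (swap(4, 1)): [3, 5, 4, 2, 1, 0]
After 9 (swap(2, 5)): [3, 5, 0, 2, 1, 4]
After 10 (swap(5, 3)): [3, 5, 0, 4, 1, 2]
After 11 (swap(3, 2)): [3, 5, 4, 0, 1, 2]

Answer: no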